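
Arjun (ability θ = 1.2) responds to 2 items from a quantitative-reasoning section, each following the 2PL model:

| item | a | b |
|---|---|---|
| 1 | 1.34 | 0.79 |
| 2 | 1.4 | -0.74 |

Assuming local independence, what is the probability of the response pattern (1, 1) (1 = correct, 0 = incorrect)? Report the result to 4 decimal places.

0.5947

P(θ) = 1 / (1 + exp(−a(θ − b)))
P_1 = 1/(1+e^{-0.5494}) = 0.6340
P_2 = 1/(1+e^{-2.7160}) = 0.9380
L = P_1 × P_2 = 0.6340 × 0.9380 = 0.59467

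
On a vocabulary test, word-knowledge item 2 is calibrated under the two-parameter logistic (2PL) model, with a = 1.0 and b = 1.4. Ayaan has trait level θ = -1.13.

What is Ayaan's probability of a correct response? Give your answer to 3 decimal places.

0.074

P(θ) = 1 / (1 + exp(−a(θ − b)))
Exponent: 1.0 × (-1.13 − 1.4) = -2.5300
1/(1 + e^{2.5300}) = 0.0738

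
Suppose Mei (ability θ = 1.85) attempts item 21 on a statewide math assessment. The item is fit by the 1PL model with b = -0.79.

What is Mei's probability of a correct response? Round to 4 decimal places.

P(θ) = 1 / (1 + exp(−(θ − b)))
Exponent: (1.85 − (-0.79)) = 2.6400
1/(1 + e^{-2.6400}) = 0.9334
P = 0.9334

0.9334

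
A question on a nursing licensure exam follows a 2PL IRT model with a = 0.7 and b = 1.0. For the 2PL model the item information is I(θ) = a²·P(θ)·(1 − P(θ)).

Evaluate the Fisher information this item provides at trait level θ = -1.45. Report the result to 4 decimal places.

P = 1/(1+e^{1.7150}) = 0.1525
P(1−P) = 0.1525 × 0.8475 = 0.1293
I = a² × P(1−P) = 0.7² × 0.1293 = 0.06333

0.0633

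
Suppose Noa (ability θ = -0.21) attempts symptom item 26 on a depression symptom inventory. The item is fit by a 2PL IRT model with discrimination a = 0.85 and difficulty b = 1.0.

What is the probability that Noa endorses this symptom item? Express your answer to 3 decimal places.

0.263

P(θ) = 1 / (1 + exp(−a(θ − b)))
Exponent: 0.85 × (-0.21 − 1.0) = -1.0285
1/(1 + e^{1.0285}) = 0.2634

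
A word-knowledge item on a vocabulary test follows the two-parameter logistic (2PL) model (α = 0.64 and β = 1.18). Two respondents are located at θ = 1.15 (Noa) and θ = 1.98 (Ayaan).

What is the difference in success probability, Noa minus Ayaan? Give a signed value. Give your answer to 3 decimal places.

-0.130

P(θ) = 1 / (1 + exp(−α(θ − β)))
P(Noa) = 0.4952  [exponent -0.0192]
P(Ayaan) = 0.6253  [exponent 0.5120]
Difference = 0.4952 − 0.6253 = -0.1301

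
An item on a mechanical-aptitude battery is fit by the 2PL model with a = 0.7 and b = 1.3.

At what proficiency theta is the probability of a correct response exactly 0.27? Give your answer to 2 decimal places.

-0.12

P(theta) = 1 / (1 + exp(−a(theta − b)))
logit = ln(0.2700/0.7300) = -0.9946
theta = b + logit/(a) = 1.3 + (-0.9946)/0.7000 = -0.1209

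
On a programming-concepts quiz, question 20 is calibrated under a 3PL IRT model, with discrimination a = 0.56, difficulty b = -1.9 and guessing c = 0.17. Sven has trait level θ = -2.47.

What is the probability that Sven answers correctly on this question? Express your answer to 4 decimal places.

0.5193

P(θ) = c + (1 − c) · 1 / (1 + exp(−a(θ − b)))
Exponent: 0.56 × (-2.47 − (-1.9)) = -0.3192
1/(1 + e^{0.3192}) = 0.4209
P = 0.17 + 0.83 × 0.4209 = 0.5193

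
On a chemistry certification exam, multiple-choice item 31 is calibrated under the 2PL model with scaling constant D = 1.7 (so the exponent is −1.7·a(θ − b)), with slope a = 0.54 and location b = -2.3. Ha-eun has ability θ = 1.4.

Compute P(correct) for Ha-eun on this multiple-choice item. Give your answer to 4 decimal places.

P(θ) = 1 / (1 + exp(−D·a(θ − b)))
Exponent: 1.7 × 0.54 × (1.4 − (-2.3)) = 3.3966
1/(1 + e^{-3.3966}) = 0.9676
P = 0.9676

0.9676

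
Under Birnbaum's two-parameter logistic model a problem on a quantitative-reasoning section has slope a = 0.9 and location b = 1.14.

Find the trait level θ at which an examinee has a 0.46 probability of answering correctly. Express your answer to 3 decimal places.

0.962

P(θ) = 1 / (1 + exp(−a(θ − b)))
logit = ln(0.4600/0.5400) = -0.1603
θ = b + logit/(a) = 1.14 + (-0.1603)/0.9000 = 0.9618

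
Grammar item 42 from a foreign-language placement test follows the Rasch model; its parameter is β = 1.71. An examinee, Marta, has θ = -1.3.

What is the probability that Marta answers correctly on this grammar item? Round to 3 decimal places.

0.047

P(θ) = 1 / (1 + exp(−(θ − β)))
Exponent: (-1.3 − 1.71) = -3.0100
1/(1 + e^{3.0100}) = 0.0470
P = 0.0470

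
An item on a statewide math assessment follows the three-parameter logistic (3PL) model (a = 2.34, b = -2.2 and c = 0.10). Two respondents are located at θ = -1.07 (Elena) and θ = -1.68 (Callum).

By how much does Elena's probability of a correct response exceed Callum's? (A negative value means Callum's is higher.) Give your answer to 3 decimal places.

P(θ) = c + (1 − c) · 1 / (1 + exp(−a(θ − b)))
P(Elena) = 0.9403  [exponent 2.6442]
P(Callum) = 0.7943  [exponent 1.2168]
Difference = 0.9403 − 0.7943 = 0.1459

0.146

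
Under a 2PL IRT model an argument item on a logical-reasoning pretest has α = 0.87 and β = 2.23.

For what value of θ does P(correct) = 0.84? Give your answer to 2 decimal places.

P(θ) = 1 / (1 + exp(−α(θ − β)))
logit = ln(0.8400/0.1600) = 1.6582
θ = β + logit/(α) = 2.23 + 1.6582/0.8700 = 4.1360

4.14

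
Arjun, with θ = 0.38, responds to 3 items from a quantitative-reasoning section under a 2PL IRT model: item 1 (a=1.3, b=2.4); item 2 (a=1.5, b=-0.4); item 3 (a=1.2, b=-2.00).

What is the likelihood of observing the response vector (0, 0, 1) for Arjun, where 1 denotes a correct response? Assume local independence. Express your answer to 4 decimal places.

0.2089

P(θ) = 1 / (1 + exp(−a(θ − b)))
P_1 = 1/(1+e^{2.6260}) = 0.0675
P_2 = 1/(1+e^{-1.1700}) = 0.7631
P_3 = 1/(1+e^{-2.8560}) = 0.9456
L = (1−P_1) × (1−P_2) × P_3 = 0.9325 × 0.2369 × 0.9456 = 0.20886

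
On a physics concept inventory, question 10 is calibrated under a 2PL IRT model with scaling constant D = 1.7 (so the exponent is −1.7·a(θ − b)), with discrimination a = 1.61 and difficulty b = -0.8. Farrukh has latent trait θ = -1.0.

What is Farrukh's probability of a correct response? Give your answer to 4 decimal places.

P(θ) = 1 / (1 + exp(−D·a(θ − b)))
Exponent: 1.7 × 1.61 × (-1.0 − (-0.8)) = -0.5474
1/(1 + e^{0.5474}) = 0.3665
P = 0.3665

0.3665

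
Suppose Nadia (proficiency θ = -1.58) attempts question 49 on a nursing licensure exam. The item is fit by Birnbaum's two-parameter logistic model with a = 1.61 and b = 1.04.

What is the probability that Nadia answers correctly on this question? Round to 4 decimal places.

0.0145

P(θ) = 1 / (1 + exp(−a(θ − b)))
Exponent: 1.61 × (-1.58 − 1.04) = -4.2182
1/(1 + e^{4.2182}) = 0.0145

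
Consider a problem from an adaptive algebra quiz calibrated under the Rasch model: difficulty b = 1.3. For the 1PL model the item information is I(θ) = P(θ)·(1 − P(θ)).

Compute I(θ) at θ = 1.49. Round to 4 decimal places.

0.2478

P = 1/(1+e^{-0.1900}) = 0.5474
P(1−P) = 0.5474 × 0.4526 = 0.2478
I = P(1−P) = 0.24776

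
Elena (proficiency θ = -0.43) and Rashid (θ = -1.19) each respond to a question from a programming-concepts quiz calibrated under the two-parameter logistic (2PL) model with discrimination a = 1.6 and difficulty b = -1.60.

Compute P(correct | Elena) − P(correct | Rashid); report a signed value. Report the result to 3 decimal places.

P(θ) = 1 / (1 + exp(−a(θ − b)))
P(Elena) = 0.8667  [exponent 1.8720]
P(Rashid) = 0.6584  [exponent 0.6560]
Difference = 0.8667 − 0.6584 = 0.2083

0.208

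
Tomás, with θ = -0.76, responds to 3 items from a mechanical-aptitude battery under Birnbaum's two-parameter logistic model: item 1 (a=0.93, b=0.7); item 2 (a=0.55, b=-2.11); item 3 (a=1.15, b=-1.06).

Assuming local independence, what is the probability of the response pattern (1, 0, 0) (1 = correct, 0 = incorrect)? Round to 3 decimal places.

P(θ) = 1 / (1 + exp(−a(θ − b)))
P_1 = 1/(1+e^{1.3578}) = 0.2046
P_2 = 1/(1+e^{-0.7425}) = 0.6775
P_3 = 1/(1+e^{-0.3450}) = 0.5854
L = P_1 × (1−P_2) × (1−P_3) = 0.2046 × 0.3225 × 0.4146 = 0.02735

0.027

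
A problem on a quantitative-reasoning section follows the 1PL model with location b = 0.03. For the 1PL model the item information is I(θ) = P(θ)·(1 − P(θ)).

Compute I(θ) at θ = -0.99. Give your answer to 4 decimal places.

P = 1/(1+e^{1.0200}) = 0.2650
P(1−P) = 0.2650 × 0.7350 = 0.1948
I = P(1−P) = 0.19479

0.1948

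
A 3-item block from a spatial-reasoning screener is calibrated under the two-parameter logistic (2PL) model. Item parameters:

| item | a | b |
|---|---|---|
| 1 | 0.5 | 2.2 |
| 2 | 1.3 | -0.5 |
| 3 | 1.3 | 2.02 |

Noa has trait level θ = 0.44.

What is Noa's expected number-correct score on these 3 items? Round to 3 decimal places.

1.179

P(θ) = 1 / (1 + exp(−a(θ − b)))
P_1 = 1/(1+e^{0.8800}) = 0.2932
P_2 = 1/(1+e^{-1.2220}) = 0.7724
P_3 = 1/(1+e^{2.0540}) = 0.1136
E[score] = 0.2932 + 0.7724 + 0.1136 = 1.1792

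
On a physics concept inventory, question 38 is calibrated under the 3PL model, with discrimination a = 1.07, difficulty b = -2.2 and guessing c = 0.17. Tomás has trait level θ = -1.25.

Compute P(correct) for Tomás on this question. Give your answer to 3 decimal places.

0.779

P(θ) = c + (1 − c) · 1 / (1 + exp(−a(θ − b)))
Exponent: 1.07 × (-1.25 − (-2.2)) = 1.0165
1/(1 + e^{-1.0165}) = 0.7343
P = 0.17 + 0.83 × 0.7343 = 0.7795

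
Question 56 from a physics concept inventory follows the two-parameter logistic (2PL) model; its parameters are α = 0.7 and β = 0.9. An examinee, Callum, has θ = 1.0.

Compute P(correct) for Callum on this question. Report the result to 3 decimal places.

0.517

P(θ) = 1 / (1 + exp(−α(θ − β)))
Exponent: 0.7 × (1.0 − 0.9) = 0.0700
1/(1 + e^{-0.0700}) = 0.5175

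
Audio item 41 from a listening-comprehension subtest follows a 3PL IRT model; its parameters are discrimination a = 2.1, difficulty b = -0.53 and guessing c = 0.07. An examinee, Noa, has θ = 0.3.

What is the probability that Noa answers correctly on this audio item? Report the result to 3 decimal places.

0.861

P(θ) = c + (1 − c) · 1 / (1 + exp(−a(θ − b)))
Exponent: 2.1 × (0.3 − (-0.53)) = 1.7430
1/(1 + e^{-1.7430}) = 0.8511
P = 0.07 + 0.93 × 0.8511 = 0.8615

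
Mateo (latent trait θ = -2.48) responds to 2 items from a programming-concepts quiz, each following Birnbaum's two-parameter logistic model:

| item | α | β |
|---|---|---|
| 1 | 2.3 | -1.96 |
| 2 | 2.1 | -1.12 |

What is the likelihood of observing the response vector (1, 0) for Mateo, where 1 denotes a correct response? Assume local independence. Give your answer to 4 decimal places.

P(θ) = 1 / (1 + exp(−α(θ − β)))
P_1 = 1/(1+e^{1.1960}) = 0.2322
P_2 = 1/(1+e^{2.8560}) = 0.0544
L = P_1 × (1−P_2) = 0.2322 × 0.9456 = 0.21956

0.2196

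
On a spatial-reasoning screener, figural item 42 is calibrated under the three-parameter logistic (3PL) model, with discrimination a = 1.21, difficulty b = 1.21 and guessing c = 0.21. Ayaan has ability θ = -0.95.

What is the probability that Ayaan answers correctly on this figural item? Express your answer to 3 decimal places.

0.264

P(θ) = c + (1 − c) · 1 / (1 + exp(−a(θ − b)))
Exponent: 1.21 × (-0.95 − 1.21) = -2.6136
1/(1 + e^{2.6136}) = 0.0683
P = 0.21 + 0.79 × 0.0683 = 0.2639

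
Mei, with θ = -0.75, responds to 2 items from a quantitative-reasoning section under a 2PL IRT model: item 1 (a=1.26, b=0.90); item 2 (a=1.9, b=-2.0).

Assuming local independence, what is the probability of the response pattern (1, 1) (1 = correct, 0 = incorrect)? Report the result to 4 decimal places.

P(θ) = 1 / (1 + exp(−a(θ − b)))
P_1 = 1/(1+e^{2.0790}) = 0.1112
P_2 = 1/(1+e^{-2.3750}) = 0.9149
L = P_1 × P_2 = 0.1112 × 0.9149 = 0.10170

0.1017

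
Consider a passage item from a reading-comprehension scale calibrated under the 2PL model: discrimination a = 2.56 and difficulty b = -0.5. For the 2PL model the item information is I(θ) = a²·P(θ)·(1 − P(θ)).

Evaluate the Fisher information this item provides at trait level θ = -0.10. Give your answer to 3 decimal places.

P = 1/(1+e^{-1.0240}) = 0.7358
P(1−P) = 0.7358 × 0.2642 = 0.1944
I = a² × P(1−P) = 2.56² × 0.1944 = 1.27416

1.274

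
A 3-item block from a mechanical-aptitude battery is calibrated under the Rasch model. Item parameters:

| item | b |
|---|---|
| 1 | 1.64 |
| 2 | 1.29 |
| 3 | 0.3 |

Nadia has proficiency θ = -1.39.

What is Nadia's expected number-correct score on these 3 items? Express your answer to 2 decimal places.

0.27

P(θ) = 1 / (1 + exp(−(θ − b)))
P_1 = 1/(1+e^{3.0300}) = 0.0461
P_2 = 1/(1+e^{2.6800}) = 0.0642
P_3 = 1/(1+e^{1.6900}) = 0.1558
E[score] = 0.0461 + 0.0642 + 0.1558 = 0.2660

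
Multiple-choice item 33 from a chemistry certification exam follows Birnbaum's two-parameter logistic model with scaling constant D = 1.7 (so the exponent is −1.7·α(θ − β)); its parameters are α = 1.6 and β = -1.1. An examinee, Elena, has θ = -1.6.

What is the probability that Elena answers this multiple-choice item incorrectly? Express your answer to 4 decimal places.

0.7958

P(θ) = 1 / (1 + exp(−D·α(θ − β)))
Exponent: 1.7 × 1.6 × (-1.6 − (-1.1)) = -1.3600
1/(1 + e^{1.3600}) = 0.2042
P = 0.2042
P(incorrect) = 1 − 0.2042 = 0.7958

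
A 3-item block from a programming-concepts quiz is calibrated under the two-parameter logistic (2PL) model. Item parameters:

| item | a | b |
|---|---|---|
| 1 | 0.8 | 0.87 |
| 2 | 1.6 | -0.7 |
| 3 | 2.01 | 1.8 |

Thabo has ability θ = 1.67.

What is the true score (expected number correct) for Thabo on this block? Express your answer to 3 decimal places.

2.068

P(θ) = 1 / (1 + exp(−a(θ − b)))
P_1 = 1/(1+e^{-0.6400}) = 0.6548
P_2 = 1/(1+e^{-3.7920}) = 0.9779
P_3 = 1/(1+e^{0.2613}) = 0.4350
E[score] = 0.6548 + 0.9779 + 0.4350 = 2.0677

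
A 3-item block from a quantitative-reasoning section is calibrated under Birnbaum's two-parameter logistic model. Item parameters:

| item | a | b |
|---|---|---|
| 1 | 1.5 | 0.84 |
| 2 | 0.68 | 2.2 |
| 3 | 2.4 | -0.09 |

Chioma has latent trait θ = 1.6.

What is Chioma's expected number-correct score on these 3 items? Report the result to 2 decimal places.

2.14

P(θ) = 1 / (1 + exp(−a(θ − b)))
P_1 = 1/(1+e^{-1.1400}) = 0.7577
P_2 = 1/(1+e^{0.4080}) = 0.3994
P_3 = 1/(1+e^{-4.0560}) = 0.9830
E[score] = 0.7577 + 0.3994 + 0.9830 = 2.1400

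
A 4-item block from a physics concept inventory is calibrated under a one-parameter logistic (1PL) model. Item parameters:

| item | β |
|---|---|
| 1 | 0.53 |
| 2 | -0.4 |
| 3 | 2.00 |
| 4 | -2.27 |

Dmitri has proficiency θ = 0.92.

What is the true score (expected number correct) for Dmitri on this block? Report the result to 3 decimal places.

2.599

P(θ) = 1 / (1 + exp(−(θ − β)))
P_1 = 1/(1+e^{-0.3900}) = 0.5963
P_2 = 1/(1+e^{-1.3200}) = 0.7892
P_3 = 1/(1+e^{1.0800}) = 0.2535
P_4 = 1/(1+e^{-3.1900}) = 0.9605
E[score] = 0.5963 + 0.7892 + 0.2535 + 0.9605 = 2.5994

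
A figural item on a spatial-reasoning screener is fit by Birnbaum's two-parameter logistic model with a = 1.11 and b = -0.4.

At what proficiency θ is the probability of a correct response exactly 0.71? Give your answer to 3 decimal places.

0.407

P(θ) = 1 / (1 + exp(−a(θ − b)))
logit = ln(0.7100/0.2900) = 0.8954
θ = b + logit/(a) = -0.4 + 0.8954/1.1100 = 0.4067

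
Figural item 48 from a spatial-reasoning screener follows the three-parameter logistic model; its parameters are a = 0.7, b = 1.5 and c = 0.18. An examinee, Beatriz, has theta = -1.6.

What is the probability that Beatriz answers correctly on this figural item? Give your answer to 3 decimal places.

0.264

P(theta) = c + (1 − c) · 1 / (1 + exp(−a(theta − b)))
Exponent: 0.7 × (-1.6 − 1.5) = -2.1700
1/(1 + e^{2.1700}) = 0.1025
P = 0.18 + 0.82 × 0.1025 = 0.2640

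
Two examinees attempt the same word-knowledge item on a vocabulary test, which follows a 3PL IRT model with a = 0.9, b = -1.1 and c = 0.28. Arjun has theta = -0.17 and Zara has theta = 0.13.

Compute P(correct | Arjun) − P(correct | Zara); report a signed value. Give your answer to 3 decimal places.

-0.039

P(theta) = c + (1 − c) · 1 / (1 + exp(−a(theta − b)))
P(Arjun) = 0.7824  [exponent 0.8370]
P(Zara) = 0.8211  [exponent 1.1070]
Difference = 0.7824 − 0.8211 = -0.0387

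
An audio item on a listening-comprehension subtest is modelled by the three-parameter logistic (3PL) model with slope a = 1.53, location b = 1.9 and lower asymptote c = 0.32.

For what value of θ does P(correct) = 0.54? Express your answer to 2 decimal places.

1.42

P(θ) = c + (1 − c) · 1 / (1 + exp(−a(θ − b)))
Remove guessing floor: (0.54 − 0.32)/(1 − 0.32) = 0.3235
logit = ln(0.3235/0.6765) = -0.7376
θ = b + logit/(a) = 1.9 + (-0.7376)/1.5300 = 1.4179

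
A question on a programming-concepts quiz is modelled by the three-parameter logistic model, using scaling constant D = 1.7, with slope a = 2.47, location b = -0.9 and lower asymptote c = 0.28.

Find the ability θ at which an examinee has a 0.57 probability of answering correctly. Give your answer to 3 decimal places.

-0.994

P(θ) = c + (1 − c) · 1 / (1 + exp(−D·a(θ − b)))
Remove guessing floor: (0.57 − 0.28)/(1 − 0.28) = 0.4028
logit = ln(0.4028/0.5972) = -0.3939
θ = b + logit/(1.7·a) = -0.9 + (-0.3939)/4.1990 = -0.9938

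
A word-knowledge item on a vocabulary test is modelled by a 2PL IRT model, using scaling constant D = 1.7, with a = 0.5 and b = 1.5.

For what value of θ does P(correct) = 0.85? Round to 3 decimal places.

P(θ) = 1 / (1 + exp(−D·a(θ − b)))
logit = ln(0.8500/0.1500) = 1.7346
θ = b + logit/(1.7·a) = 1.5 + 1.7346/0.8500 = 3.5407

3.541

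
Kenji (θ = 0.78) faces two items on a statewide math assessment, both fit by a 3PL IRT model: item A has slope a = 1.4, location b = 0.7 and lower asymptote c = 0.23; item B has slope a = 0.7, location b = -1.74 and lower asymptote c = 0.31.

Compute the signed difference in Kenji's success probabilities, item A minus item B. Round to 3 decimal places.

P(θ) = c + (1 − c) · 1 / (1 + exp(−a(θ − b)))
P_A = 0.6365
P_B = 0.8991
P_A − P_B = -0.2625

-0.263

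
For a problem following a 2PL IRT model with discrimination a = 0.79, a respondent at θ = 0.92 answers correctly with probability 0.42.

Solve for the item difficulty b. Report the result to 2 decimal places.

P(θ) = 1 / (1 + exp(−a(θ − b)))
logit(0.42) = ln(0.42/0.58) = -0.3228
b = θ − logit/(a) = 0.92 − (-0.3228)/0.7900 = 1.3286

1.33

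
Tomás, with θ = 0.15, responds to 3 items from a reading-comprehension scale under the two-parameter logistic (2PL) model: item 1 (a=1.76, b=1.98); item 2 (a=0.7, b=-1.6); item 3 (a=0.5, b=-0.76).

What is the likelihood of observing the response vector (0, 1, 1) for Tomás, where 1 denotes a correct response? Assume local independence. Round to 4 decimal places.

0.4548

P(θ) = 1 / (1 + exp(−a(θ − b)))
P_1 = 1/(1+e^{3.2208}) = 0.0384
P_2 = 1/(1+e^{-1.2250}) = 0.7729
P_3 = 1/(1+e^{-0.4550}) = 0.6118
L = (1−P_1) × P_2 × P_3 = 0.9616 × 0.7729 × 0.6118 = 0.45475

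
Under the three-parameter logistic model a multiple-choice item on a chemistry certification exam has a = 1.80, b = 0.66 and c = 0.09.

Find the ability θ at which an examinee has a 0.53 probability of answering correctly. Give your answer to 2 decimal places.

0.62

P(θ) = c + (1 − c) · 1 / (1 + exp(−a(θ − b)))
Remove guessing floor: (0.53 − 0.09)/(1 − 0.09) = 0.4835
logit = ln(0.4835/0.5165) = -0.0660
θ = b + logit/(a) = 0.66 + (-0.0660)/1.8000 = 0.6234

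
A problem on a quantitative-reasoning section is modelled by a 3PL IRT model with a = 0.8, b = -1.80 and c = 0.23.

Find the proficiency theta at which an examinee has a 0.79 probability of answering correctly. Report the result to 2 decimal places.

-0.57

P(theta) = c + (1 − c) · 1 / (1 + exp(−a(theta − b)))
Remove guessing floor: (0.79 − 0.23)/(1 − 0.23) = 0.7273
logit = ln(0.7273/0.2727) = 0.9808
theta = b + logit/(a) = -1.80 + 0.9808/0.8000 = -0.5740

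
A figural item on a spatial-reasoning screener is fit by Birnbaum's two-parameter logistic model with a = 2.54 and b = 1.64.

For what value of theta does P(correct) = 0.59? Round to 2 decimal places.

1.78

P(theta) = 1 / (1 + exp(−a(theta − b)))
logit = ln(0.5900/0.4100) = 0.3640
theta = b + logit/(a) = 1.64 + 0.3640/2.5400 = 1.7833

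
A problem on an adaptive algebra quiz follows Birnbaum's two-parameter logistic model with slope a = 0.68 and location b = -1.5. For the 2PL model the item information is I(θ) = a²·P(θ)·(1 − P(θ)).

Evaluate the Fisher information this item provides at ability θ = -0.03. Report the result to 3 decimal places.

P = 1/(1+e^{-0.9996}) = 0.7310
P(1−P) = 0.7310 × 0.2690 = 0.1966
I = a² × P(1−P) = 0.68² × 0.1966 = 0.09093

0.091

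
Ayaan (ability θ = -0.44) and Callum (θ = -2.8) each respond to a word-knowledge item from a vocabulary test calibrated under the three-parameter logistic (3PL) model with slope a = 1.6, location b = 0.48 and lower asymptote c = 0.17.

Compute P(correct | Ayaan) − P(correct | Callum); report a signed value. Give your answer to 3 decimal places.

P(θ) = c + (1 − c) · 1 / (1 + exp(−a(θ − b)))
P(Ayaan) = 0.3249  [exponent -1.4720]
P(Callum) = 0.1743  [exponent -5.2480]
Difference = 0.3249 − 0.1743 = 0.1506

0.151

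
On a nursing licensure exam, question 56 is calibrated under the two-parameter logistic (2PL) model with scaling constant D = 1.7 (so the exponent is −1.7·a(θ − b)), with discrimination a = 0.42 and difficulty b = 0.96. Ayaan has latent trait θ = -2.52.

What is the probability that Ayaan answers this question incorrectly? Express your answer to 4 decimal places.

P(θ) = 1 / (1 + exp(−D·a(θ − b)))
Exponent: 1.7 × 0.42 × (-2.52 − 0.96) = -2.4847
1/(1 + e^{2.4847}) = 0.0769
P = 0.0769
P(incorrect) = 1 − 0.0769 = 0.9231

0.9231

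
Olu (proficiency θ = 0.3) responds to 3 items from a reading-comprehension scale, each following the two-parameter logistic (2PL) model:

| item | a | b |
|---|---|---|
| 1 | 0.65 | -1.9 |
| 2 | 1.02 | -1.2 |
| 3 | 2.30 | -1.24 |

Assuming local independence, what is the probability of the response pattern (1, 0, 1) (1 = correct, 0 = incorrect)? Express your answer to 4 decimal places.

0.1396

P(θ) = 1 / (1 + exp(−a(θ − b)))
P_1 = 1/(1+e^{-1.4300}) = 0.8069
P_2 = 1/(1+e^{-1.5300}) = 0.8220
P_3 = 1/(1+e^{-3.5420}) = 0.9719
L = P_1 × (1−P_2) × P_3 = 0.8069 × 0.1780 × 0.9719 = 0.13958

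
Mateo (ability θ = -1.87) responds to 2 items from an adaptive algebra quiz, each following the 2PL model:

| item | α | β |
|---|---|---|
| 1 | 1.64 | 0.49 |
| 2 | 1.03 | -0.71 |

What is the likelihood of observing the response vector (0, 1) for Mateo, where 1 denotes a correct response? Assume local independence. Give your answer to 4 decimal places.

P(θ) = 1 / (1 + exp(−α(θ − β)))
P_1 = 1/(1+e^{3.8704}) = 0.0204
P_2 = 1/(1+e^{1.1948}) = 0.2324
L = (1−P_1) × P_2 = 0.9796 × 0.2324 = 0.22765

0.2277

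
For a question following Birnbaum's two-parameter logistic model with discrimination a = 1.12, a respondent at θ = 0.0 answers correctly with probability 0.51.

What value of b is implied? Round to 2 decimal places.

P(θ) = 1 / (1 + exp(−a(θ − b)))
logit(0.51) = ln(0.51/0.49) = 0.0400
b = θ − logit/(a) = 0.0 − 0.0400/1.1200 = -0.0357

-0.04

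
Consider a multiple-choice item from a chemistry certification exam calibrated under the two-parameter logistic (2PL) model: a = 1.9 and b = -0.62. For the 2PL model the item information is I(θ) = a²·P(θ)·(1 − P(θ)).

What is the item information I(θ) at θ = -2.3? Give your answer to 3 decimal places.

P = 1/(1+e^{3.1920}) = 0.0395
P(1−P) = 0.0395 × 0.9605 = 0.0379
I = a² × P(1−P) = 1.9² × 0.0379 = 0.13686

0.137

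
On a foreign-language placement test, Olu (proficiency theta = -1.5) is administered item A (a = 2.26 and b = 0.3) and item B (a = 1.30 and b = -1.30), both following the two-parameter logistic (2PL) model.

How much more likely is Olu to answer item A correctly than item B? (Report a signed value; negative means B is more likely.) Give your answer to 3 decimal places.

-0.419

P(theta) = 1 / (1 + exp(−a(theta − b)))
P_A = 0.0168
P_B = 0.4354
P_A − P_B = -0.4185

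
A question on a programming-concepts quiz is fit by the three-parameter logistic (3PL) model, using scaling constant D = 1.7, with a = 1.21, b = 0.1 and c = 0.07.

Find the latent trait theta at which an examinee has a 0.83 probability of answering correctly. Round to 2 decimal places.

0.83

P(theta) = c + (1 − c) · 1 / (1 + exp(−D·a(theta − b)))
Remove guessing floor: (0.83 − 0.07)/(1 − 0.07) = 0.8172
logit = ln(0.8172/0.1828) = 1.4975
theta = b + logit/(1.7·a) = 0.1 + 1.4975/2.0570 = 0.8280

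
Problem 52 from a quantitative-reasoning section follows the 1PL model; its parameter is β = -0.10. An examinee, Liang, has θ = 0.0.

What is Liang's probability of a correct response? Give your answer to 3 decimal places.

P(θ) = 1 / (1 + exp(−(θ − β)))
Exponent: (0.0 − (-0.10)) = 0.1000
1/(1 + e^{-0.1000}) = 0.5250
P = 0.5250

0.525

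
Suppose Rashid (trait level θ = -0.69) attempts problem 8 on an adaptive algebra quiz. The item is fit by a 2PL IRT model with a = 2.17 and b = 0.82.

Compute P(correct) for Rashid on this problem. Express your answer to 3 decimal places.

0.036

P(θ) = 1 / (1 + exp(−a(θ − b)))
Exponent: 2.17 × (-0.69 − 0.82) = -3.2767
1/(1 + e^{3.2767}) = 0.0364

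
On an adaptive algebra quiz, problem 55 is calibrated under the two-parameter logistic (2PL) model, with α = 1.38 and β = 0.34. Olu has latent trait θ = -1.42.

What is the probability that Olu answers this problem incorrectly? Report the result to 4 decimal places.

P(θ) = 1 / (1 + exp(−α(θ − β)))
Exponent: 1.38 × (-1.42 − 0.34) = -2.4288
1/(1 + e^{2.4288}) = 0.0810
P(incorrect) = 1 − 0.0810 = 0.9190

0.9190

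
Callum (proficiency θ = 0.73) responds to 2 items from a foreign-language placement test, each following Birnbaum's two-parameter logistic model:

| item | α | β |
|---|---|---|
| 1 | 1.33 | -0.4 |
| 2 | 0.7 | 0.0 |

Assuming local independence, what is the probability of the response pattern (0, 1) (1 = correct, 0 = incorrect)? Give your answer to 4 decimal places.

0.1138

P(θ) = 1 / (1 + exp(−α(θ − β)))
P_1 = 1/(1+e^{-1.5029}) = 0.8180
P_2 = 1/(1+e^{-0.5110}) = 0.6250
L = (1−P_1) × P_2 = 0.1820 × 0.6250 = 0.11375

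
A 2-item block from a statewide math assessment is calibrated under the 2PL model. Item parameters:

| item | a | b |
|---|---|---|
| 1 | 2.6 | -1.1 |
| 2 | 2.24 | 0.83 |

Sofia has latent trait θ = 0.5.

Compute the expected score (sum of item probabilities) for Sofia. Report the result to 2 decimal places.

1.31

P(θ) = 1 / (1 + exp(−a(θ − b)))
P_1 = 1/(1+e^{-4.1600}) = 0.9846
P_2 = 1/(1+e^{0.7392}) = 0.3232
E[score] = 0.9846 + 0.3232 = 1.3078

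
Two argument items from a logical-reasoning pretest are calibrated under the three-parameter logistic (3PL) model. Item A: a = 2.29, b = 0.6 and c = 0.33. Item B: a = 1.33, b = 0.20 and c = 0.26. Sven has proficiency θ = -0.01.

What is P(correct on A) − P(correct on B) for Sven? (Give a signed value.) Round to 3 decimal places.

-0.116

P(θ) = c + (1 − c) · 1 / (1 + exp(−a(θ − b)))
P_A = 0.4629
P_B = 0.5787
P_A − P_B = -0.1158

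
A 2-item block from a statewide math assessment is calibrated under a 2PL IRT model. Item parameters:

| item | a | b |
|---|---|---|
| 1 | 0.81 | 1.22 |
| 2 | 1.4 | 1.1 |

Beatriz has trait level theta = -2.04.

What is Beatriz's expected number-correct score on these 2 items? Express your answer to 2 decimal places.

P(theta) = 1 / (1 + exp(−a(theta − b)))
P_1 = 1/(1+e^{2.6406}) = 0.0666
P_2 = 1/(1+e^{4.3960}) = 0.0122
E[score] = 0.0666 + 0.0122 = 0.0787

0.08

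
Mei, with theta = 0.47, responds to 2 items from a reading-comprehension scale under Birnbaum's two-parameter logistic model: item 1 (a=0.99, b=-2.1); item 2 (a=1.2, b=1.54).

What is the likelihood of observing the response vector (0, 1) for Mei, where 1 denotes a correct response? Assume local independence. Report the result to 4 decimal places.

0.0158

P(theta) = 1 / (1 + exp(−a(theta − b)))
P_1 = 1/(1+e^{-2.5443}) = 0.9272
P_2 = 1/(1+e^{1.2840}) = 0.2169
L = (1−P_1) × P_2 = 0.0728 × 0.2169 = 0.01579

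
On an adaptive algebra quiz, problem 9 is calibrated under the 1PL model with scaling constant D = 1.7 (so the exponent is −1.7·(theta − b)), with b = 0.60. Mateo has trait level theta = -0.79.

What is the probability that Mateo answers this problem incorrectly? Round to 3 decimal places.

P(theta) = 1 / (1 + exp(−D·(theta − b)))
Exponent: 1.7 × (-0.79 − 0.60) = -2.3630
1/(1 + e^{2.3630}) = 0.0860
P = 0.0860
P(incorrect) = 1 − 0.0860 = 0.9140

0.914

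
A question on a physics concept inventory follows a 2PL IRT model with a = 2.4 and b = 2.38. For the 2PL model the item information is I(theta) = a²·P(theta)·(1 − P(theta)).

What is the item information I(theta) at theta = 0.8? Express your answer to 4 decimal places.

0.1242

P = 1/(1+e^{3.7920}) = 0.0221
P(1−P) = 0.0221 × 0.9779 = 0.0216
I = a² × P(1−P) = 2.4² × 0.0216 = 0.12422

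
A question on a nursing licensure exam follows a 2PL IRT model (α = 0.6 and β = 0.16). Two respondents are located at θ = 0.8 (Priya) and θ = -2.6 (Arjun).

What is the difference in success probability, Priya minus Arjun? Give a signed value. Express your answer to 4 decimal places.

P(θ) = 1 / (1 + exp(−α(θ − β)))
P(Priya) = 0.5948  [exponent 0.3840]
P(Arjun) = 0.1603  [exponent -1.6560]
Difference = 0.5948 − 0.1603 = 0.4345

0.4345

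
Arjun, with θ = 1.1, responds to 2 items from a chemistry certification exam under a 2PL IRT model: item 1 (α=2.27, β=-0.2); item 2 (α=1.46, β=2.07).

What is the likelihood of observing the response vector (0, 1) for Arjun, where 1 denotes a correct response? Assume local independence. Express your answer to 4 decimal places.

P(θ) = 1 / (1 + exp(−α(θ − β)))
P_1 = 1/(1+e^{-2.9510}) = 0.9503
P_2 = 1/(1+e^{1.4162}) = 0.1953
L = (1−P_1) × P_2 = 0.0497 × 0.1953 = 0.00970

0.0097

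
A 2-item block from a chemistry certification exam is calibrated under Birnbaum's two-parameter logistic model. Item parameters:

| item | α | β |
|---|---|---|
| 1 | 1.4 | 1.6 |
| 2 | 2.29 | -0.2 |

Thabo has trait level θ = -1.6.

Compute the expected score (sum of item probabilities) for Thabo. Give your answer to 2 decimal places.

0.05

P(θ) = 1 / (1 + exp(−α(θ − β)))
P_1 = 1/(1+e^{4.4800}) = 0.0112
P_2 = 1/(1+e^{3.2060}) = 0.0389
E[score] = 0.0112 + 0.0389 = 0.0501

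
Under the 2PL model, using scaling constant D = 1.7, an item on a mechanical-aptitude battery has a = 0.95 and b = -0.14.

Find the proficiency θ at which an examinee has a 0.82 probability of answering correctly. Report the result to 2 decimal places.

0.80

P(θ) = 1 / (1 + exp(−D·a(θ − b)))
logit = ln(0.8200/0.1800) = 1.5163
θ = b + logit/(1.7·a) = -0.14 + 1.5163/1.6150 = 0.7989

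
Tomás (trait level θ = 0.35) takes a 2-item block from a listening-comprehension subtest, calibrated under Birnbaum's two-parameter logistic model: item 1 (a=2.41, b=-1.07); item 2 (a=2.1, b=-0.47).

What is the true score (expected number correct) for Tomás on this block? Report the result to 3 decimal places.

P(θ) = 1 / (1 + exp(−a(θ − b)))
P_1 = 1/(1+e^{-3.4222}) = 0.9684
P_2 = 1/(1+e^{-1.7220}) = 0.8484
E[score] = 0.9684 + 0.8484 = 1.8168

1.817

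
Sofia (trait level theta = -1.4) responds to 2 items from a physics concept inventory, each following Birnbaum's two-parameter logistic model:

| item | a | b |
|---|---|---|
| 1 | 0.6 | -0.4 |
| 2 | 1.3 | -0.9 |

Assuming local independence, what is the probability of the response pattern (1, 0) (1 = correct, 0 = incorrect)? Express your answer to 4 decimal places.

P(theta) = 1 / (1 + exp(−a(theta − b)))
P_1 = 1/(1+e^{0.6000}) = 0.3543
P_2 = 1/(1+e^{0.6500}) = 0.3430
L = P_1 × (1−P_2) = 0.3543 × 0.6570 = 0.23281

0.2328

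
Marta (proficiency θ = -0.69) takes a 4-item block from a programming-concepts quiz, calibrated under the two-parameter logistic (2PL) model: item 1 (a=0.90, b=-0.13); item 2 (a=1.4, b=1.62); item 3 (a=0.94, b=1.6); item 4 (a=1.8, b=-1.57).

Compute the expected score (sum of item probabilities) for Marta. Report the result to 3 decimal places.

P(θ) = 1 / (1 + exp(−a(θ − b)))
P_1 = 1/(1+e^{0.5040}) = 0.3766
P_2 = 1/(1+e^{3.2340}) = 0.0379
P_3 = 1/(1+e^{2.1526}) = 0.1041
P_4 = 1/(1+e^{-1.5840}) = 0.8298
E[score] = 0.3766 + 0.0379 + 0.1041 + 0.8298 = 1.3484

1.348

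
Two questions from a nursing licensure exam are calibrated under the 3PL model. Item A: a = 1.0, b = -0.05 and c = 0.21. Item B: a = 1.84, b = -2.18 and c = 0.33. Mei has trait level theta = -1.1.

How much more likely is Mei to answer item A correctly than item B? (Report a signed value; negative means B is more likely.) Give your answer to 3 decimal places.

-0.504

P(theta) = c + (1 − c) · 1 / (1 + exp(−a(theta − b)))
P_A = 0.4148
P_B = 0.9192
P_A − P_B = -0.5044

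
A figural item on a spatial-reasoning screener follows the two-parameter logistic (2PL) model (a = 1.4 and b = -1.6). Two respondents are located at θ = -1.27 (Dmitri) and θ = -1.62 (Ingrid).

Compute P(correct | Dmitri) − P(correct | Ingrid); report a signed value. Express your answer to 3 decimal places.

0.120

P(θ) = 1 / (1 + exp(−a(θ − b)))
P(Dmitri) = 0.6135  [exponent 0.4620]
P(Ingrid) = 0.4930  [exponent -0.0280]
Difference = 0.6135 − 0.4930 = 0.1205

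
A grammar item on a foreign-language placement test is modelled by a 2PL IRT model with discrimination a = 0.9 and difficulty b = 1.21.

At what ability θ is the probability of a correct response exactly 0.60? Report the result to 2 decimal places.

1.66

P(θ) = 1 / (1 + exp(−a(θ − b)))
logit = ln(0.6000/0.4000) = 0.4055
θ = b + logit/(a) = 1.21 + 0.4055/0.9000 = 1.6605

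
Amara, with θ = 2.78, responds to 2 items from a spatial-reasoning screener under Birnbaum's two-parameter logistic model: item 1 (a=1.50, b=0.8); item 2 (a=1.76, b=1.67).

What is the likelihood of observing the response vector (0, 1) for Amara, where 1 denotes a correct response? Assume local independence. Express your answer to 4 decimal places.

P(θ) = 1 / (1 + exp(−a(θ − b)))
P_1 = 1/(1+e^{-2.9700}) = 0.9512
P_2 = 1/(1+e^{-1.9536}) = 0.8758
L = (1−P_1) × P_2 = 0.0488 × 0.8758 = 0.04274

0.0427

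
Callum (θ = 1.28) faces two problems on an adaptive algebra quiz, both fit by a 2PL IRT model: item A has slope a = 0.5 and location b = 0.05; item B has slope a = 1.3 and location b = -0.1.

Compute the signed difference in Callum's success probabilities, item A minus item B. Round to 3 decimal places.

P(θ) = 1 / (1 + exp(−a(θ − b)))
P_A = 0.6491
P_B = 0.8574
P_A − P_B = -0.2083

-0.208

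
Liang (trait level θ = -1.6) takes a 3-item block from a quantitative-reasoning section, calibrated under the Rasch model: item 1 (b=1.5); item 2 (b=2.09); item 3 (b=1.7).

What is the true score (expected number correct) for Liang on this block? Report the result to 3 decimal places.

P(θ) = 1 / (1 + exp(−(θ − b)))
P_1 = 1/(1+e^{3.1000}) = 0.0431
P_2 = 1/(1+e^{3.6900}) = 0.0244
P_3 = 1/(1+e^{3.3000}) = 0.0356
E[score] = 0.0431 + 0.0244 + 0.0356 = 0.1030

0.103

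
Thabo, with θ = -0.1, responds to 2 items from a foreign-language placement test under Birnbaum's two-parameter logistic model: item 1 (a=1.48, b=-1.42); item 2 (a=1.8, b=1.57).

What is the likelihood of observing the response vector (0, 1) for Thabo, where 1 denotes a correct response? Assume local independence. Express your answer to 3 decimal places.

P(θ) = 1 / (1 + exp(−a(θ − b)))
P_1 = 1/(1+e^{-1.9536}) = 0.8758
P_2 = 1/(1+e^{3.0060}) = 0.0472
L = (1−P_1) × P_2 = 0.1242 × 0.0472 = 0.00585

0.006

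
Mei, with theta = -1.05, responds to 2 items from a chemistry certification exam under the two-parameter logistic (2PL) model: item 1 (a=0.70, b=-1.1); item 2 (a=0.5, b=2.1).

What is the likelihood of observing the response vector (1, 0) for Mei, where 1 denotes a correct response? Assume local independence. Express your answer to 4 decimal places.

P(theta) = 1 / (1 + exp(−a(theta − b)))
P_1 = 1/(1+e^{-0.0350}) = 0.5087
P_2 = 1/(1+e^{1.5750}) = 0.1715
L = P_1 × (1−P_2) = 0.5087 × 0.8285 = 0.42150

0.4215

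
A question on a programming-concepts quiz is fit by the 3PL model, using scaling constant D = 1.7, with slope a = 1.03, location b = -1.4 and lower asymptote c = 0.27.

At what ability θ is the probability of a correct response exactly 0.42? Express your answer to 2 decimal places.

-2.17

P(θ) = c + (1 − c) · 1 / (1 + exp(−D·a(θ − b)))
Remove guessing floor: (0.42 − 0.27)/(1 − 0.27) = 0.2055
logit = ln(0.2055/0.7945) = -1.3524
θ = b + logit/(1.7·a) = -1.4 + (-1.3524)/1.7510 = -2.1724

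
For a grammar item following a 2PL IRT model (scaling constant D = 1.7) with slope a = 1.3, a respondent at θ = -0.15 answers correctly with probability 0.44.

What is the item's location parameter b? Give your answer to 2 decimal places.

P(θ) = 1 / (1 + exp(−D·a(θ − b)))
logit(0.44) = ln(0.44/0.56) = -0.2412
b = θ − logit/(1.7·a) = -0.15 − (-0.2412)/2.2100 = -0.0409

-0.04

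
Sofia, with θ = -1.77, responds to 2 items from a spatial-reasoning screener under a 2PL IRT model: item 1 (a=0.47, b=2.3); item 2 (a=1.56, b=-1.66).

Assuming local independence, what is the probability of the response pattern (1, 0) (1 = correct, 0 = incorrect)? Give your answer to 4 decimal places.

0.0698

P(θ) = 1 / (1 + exp(−a(θ − b)))
P_1 = 1/(1+e^{1.9129}) = 0.1287
P_2 = 1/(1+e^{0.1716}) = 0.4572
L = P_1 × (1−P_2) = 0.1287 × 0.5428 = 0.06983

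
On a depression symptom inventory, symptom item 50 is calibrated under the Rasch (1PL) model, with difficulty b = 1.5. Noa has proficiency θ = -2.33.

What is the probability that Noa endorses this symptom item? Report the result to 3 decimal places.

0.021

P(θ) = 1 / (1 + exp(−(θ − b)))
Exponent: (-2.33 − 1.5) = -3.8300
1/(1 + e^{3.8300}) = 0.0212
P = 0.0212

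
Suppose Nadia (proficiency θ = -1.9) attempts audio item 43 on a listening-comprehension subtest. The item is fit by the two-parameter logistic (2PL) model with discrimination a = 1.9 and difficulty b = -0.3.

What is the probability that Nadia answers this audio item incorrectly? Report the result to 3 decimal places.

0.954

P(θ) = 1 / (1 + exp(−a(θ − b)))
Exponent: 1.9 × (-1.9 − (-0.3)) = -3.0400
1/(1 + e^{3.0400}) = 0.0457
P(incorrect) = 1 − 0.0457 = 0.9543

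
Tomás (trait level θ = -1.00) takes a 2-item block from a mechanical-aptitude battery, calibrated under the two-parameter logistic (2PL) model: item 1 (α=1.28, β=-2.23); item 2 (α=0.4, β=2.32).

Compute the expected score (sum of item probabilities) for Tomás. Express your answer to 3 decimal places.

P(θ) = 1 / (1 + exp(−α(θ − β)))
P_1 = 1/(1+e^{-1.5744}) = 0.8284
P_2 = 1/(1+e^{1.3280}) = 0.2095
E[score] = 0.8284 + 0.2095 = 1.0379

1.038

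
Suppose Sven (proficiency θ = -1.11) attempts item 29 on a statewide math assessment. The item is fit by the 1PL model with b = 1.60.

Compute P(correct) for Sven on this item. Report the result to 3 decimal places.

P(θ) = 1 / (1 + exp(−(θ − b)))
Exponent: (-1.11 − 1.60) = -2.7100
1/(1 + e^{2.7100}) = 0.0624
P = 0.0624

0.062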